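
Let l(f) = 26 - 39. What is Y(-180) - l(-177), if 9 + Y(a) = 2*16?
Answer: 36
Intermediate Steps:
Y(a) = 23 (Y(a) = -9 + 2*16 = -9 + 32 = 23)
l(f) = -13
Y(-180) - l(-177) = 23 - 1*(-13) = 23 + 13 = 36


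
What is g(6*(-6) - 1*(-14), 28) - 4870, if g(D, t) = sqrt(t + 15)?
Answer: -4870 + sqrt(43) ≈ -4863.4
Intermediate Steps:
g(D, t) = sqrt(15 + t)
g(6*(-6) - 1*(-14), 28) - 4870 = sqrt(15 + 28) - 4870 = sqrt(43) - 4870 = -4870 + sqrt(43)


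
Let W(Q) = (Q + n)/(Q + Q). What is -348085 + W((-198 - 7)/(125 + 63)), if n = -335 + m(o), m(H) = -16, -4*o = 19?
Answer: -142648657/410 ≈ -3.4792e+5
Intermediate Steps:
o = -19/4 (o = -¼*19 = -19/4 ≈ -4.7500)
n = -351 (n = -335 - 16 = -351)
W(Q) = (-351 + Q)/(2*Q) (W(Q) = (Q - 351)/(Q + Q) = (-351 + Q)/((2*Q)) = (-351 + Q)*(1/(2*Q)) = (-351 + Q)/(2*Q))
-348085 + W((-198 - 7)/(125 + 63)) = -348085 + (-351 + (-198 - 7)/(125 + 63))/(2*(((-198 - 7)/(125 + 63)))) = -348085 + (-351 - 205/188)/(2*((-205/188))) = -348085 + (-351 - 205*1/188)/(2*((-205*1/188))) = -348085 + (-351 - 205/188)/(2*(-205/188)) = -348085 + (½)*(-188/205)*(-66193/188) = -348085 + 66193/410 = -142648657/410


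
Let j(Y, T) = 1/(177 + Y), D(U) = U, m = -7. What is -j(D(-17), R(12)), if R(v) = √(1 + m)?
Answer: -1/160 ≈ -0.0062500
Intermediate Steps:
R(v) = I*√6 (R(v) = √(1 - 7) = √(-6) = I*√6)
-j(D(-17), R(12)) = -1/(177 - 17) = -1/160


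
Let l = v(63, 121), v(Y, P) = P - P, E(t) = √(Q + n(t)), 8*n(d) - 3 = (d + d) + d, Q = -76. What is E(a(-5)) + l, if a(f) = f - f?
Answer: 11*I*√10/4 ≈ 8.6963*I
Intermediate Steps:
a(f) = 0
n(d) = 3/8 + 3*d/8 (n(d) = 3/8 + ((d + d) + d)/8 = 3/8 + (2*d + d)/8 = 3/8 + (3*d)/8 = 3/8 + 3*d/8)
E(t) = √(-605/8 + 3*t/8) (E(t) = √(-76 + (3/8 + 3*t/8)) = √(-605/8 + 3*t/8))
v(Y, P) = 0
l = 0
E(a(-5)) + l = √(-1210 + 6*0)/4 + 0 = √(-1210 + 0)/4 + 0 = √(-1210)/4 + 0 = (11*I*√10)/4 + 0 = 11*I*√10/4 + 0 = 11*I*√10/4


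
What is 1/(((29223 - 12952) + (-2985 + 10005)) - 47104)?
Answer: -1/23813 ≈ -4.1994e-5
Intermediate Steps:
1/(((29223 - 12952) + (-2985 + 10005)) - 47104) = 1/((16271 + 7020) - 47104) = 1/(23291 - 47104) = 1/(-23813) = -1/23813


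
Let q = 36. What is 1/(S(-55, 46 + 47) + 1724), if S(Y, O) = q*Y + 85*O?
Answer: 1/7649 ≈ 0.00013074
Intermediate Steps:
S(Y, O) = 36*Y + 85*O
1/(S(-55, 46 + 47) + 1724) = 1/((36*(-55) + 85*(46 + 47)) + 1724) = 1/((-1980 + 85*93) + 1724) = 1/((-1980 + 7905) + 1724) = 1/(5925 + 1724) = 1/7649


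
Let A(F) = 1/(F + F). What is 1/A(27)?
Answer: 54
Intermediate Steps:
A(F) = 1/(2*F)
1/A(27) = 1/((½)/27) = 1/((½)*(1/27)) = 1/(1/54) = 54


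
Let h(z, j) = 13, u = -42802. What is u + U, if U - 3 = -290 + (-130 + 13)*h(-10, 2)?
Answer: -44610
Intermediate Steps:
U = -1808 (U = 3 + (-290 + (-130 + 13)*13) = 3 + (-290 - 117*13) = 3 + (-290 - 1521) = 3 - 1811 = -1808)
u + U = -42802 - 1808 = -44610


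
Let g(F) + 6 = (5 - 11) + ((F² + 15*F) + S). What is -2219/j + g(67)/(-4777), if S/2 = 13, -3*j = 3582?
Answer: 236683/335514 ≈ 0.70543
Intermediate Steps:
j = -1194 (j = -⅓*3582 = -1194)
S = 26 (S = 2*13 = 26)
g(F) = 14 + F² + 15*F (g(F) = -6 + ((5 - 11) + ((F² + 15*F) + 26)) = -6 + (-6 + (26 + F² + 15*F)) = -6 + (20 + F² + 15*F) = 14 + F² + 15*F)
-2219/j + g(67)/(-4777) = -2219/(-1194) + (14 + 67² + 15*67)/(-4777) = -2219*(-1/1194) + (14 + 4489 + 1005)*(-1/4777) = 2219/1194 + 5508*(-1/4777) = 2219/1194 - 324/281 = 236683/335514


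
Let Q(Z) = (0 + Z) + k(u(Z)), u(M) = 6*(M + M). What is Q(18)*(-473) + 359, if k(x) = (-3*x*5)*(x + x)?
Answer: 662040485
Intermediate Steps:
u(M) = 12*M (u(M) = 6*(2*M) = 12*M)
k(x) = -30*x**2 (k(x) = (-15*x)*(2*x) = -30*x**2)
Q(Z) = Z - 4320*Z**2 (Q(Z) = (0 + Z) - 30*144*Z**2 = Z - 4320*Z**2)
Q(18)*(-473) + 359 = (18*(1 - 4320*18))*(-473) + 359 = (18*(1 - 77760))*(-473) + 359 = (18*(-77759))*(-473) + 359 = -1399662*(-473) + 359 = 662040126 + 359 = 662040485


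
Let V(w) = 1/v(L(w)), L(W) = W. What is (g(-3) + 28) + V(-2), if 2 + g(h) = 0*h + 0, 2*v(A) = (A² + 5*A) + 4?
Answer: 25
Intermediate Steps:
v(A) = 2 + A²/2 + 5*A/2 (v(A) = ((A² + 5*A) + 4)/2 = (4 + A² + 5*A)/2 = 2 + A²/2 + 5*A/2)
g(h) = -2 (g(h) = -2 + (0*h + 0) = -2 + (0 + 0) = -2 + 0 = -2)
V(w) = 1/(2 + w²/2 + 5*w/2)
(g(-3) + 28) + V(-2) = (-2 + 28) + 2/(4 + (-2)² + 5*(-2)) = 26 + 2/(4 + 4 - 10) = 26 + 2/(-2) = 26 + 2*(-½) = 26 - 1 = 25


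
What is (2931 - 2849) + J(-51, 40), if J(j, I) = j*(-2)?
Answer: 184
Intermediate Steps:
J(j, I) = -2*j
(2931 - 2849) + J(-51, 40) = (2931 - 2849) - 2*(-51) = 82 + 102 = 184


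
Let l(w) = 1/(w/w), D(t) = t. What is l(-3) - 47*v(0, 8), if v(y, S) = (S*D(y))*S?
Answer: 1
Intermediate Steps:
v(y, S) = y*S² (v(y, S) = (S*y)*S = y*S²)
l(w) = 1 (l(w) = 1/1 = 1)
l(-3) - 47*v(0, 8) = 1 - 0*8² = 1 - 0*64 = 1 - 47*0 = 1 + 0 = 1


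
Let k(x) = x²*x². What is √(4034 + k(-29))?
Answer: 3*√79035 ≈ 843.39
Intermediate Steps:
k(x) = x⁴
√(4034 + k(-29)) = √(4034 + (-29)⁴) = √(4034 + 707281) = √711315 = 3*√79035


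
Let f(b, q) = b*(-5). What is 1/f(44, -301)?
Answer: -1/220 ≈ -0.0045455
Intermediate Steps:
f(b, q) = -5*b
1/f(44, -301) = 1/(-5*44) = 1/(-220) = -1/220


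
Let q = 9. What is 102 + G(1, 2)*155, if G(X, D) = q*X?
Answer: 1497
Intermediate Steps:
G(X, D) = 9*X
102 + G(1, 2)*155 = 102 + (9*1)*155 = 102 + 9*155 = 102 + 1395 = 1497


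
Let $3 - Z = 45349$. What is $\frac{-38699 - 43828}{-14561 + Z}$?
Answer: $\frac{27509}{19969} \approx 1.3776$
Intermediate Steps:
$Z = -45346$ ($Z = 3 - 45349 = -45346$)
$\frac{-38699 - 43828}{-14561 + Z} = \frac{-38699 - 43828}{-14561 - 45346} = - \frac{82527}{-59907} = \left(-82527\right) \left(- \frac{1}{59907}\right) = \frac{27509}{19969}$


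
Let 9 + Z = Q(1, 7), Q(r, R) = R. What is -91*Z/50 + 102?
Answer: 2641/25 ≈ 105.64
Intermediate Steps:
Z = -2 (Z = -9 + 7 = -2)
-91*Z/50 + 102 = -(-182)/50 + 102 = -91*(-1/25) + 102 = 91/25 + 102 = 2641/25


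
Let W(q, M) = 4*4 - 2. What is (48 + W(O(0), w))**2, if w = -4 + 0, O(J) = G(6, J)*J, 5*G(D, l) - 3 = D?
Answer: 3844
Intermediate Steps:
G(D, l) = 3/5 + D/5
O(J) = 9*J/5 (O(J) = (3/5 + (1/5)*6)*J = (3/5 + 6/5)*J = 9*J/5)
w = -4
W(q, M) = 14 (W(q, M) = 16 - 2 = 14)
(48 + W(O(0), w))**2 = (48 + 14)**2 = 62**2 = 3844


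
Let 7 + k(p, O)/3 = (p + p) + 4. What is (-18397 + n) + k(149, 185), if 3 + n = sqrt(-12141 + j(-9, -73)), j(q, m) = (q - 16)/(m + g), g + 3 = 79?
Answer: -17515 + 4*I*sqrt(6834)/3 ≈ -17515.0 + 110.22*I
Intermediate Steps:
g = 76 (g = -3 + 79 = 76)
j(q, m) = (-16 + q)/(76 + m) (j(q, m) = (q - 16)/(m + 76) = (-16 + q)/(76 + m))
k(p, O) = -9 + 6*p (k(p, O) = -21 + 3*((p + p) + 4) = -21 + 3*(2*p + 4) = -21 + 3*(4 + 2*p) = -21 + (12 + 6*p) = -9 + 6*p)
n = -3 + 4*I*sqrt(6834)/3 (n = -3 + sqrt(-12141 + (-16 - 9)/(76 - 73)) = -3 + sqrt(-12141 - 25/3) = -3 + sqrt(-36448/3) = -3 + 4*I*sqrt(6834)/3 ≈ -3.0 + 110.22*I)
(-18397 + n) + k(149, 185) = (-18397 + (-3 + 4*I*sqrt(6834)/3)) + (-9 + 6*149) = (-18400 + 4*I*sqrt(6834)/3) + (-9 + 894) = (-18400 + 4*I*sqrt(6834)/3) + 885 = -17515 + 4*I*sqrt(6834)/3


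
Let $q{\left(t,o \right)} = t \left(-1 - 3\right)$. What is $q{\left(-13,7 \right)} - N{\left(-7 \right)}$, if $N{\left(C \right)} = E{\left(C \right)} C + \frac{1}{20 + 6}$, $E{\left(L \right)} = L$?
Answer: $\frac{77}{26} \approx 2.9615$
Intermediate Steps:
$q{\left(t,o \right)} = - 4 t$ ($q{\left(t,o \right)} = t \left(-4\right) = - 4 t$)
$N{\left(C \right)} = \frac{1}{26} + C^{2}$ ($N{\left(C \right)} = C C + \frac{1}{20 + 6} = C^{2} + \frac{1}{26} = \frac{1}{26} + C^{2}$)
$q{\left(-13,7 \right)} - N{\left(-7 \right)} = \left(-4\right) \left(-13\right) - \left(\frac{1}{26} + \left(-7\right)^{2}\right) = 52 - \left(\frac{1}{26} + 49\right) = 52 - \frac{1275}{26} = \frac{77}{26}$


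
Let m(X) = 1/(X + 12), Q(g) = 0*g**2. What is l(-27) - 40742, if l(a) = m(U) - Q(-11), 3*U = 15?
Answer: -692613/17 ≈ -40742.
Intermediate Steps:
Q(g) = 0
U = 5 (U = (1/3)*15 = 5)
m(X) = 1/(12 + X)
l(a) = 1/17 (l(a) = 1/(12 + 5) - 1*0 = 1/17 + 0 = 1/17)
l(-27) - 40742 = 1/17 - 40742 = -692613/17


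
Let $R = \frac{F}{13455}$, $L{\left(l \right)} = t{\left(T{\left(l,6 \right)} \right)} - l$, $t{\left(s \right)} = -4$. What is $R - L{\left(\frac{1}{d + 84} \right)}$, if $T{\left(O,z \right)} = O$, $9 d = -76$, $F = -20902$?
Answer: $\frac{4501067}{1829880} \approx 2.4598$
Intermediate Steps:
$d = - \frac{76}{9}$ ($d = \frac{1}{9} \left(-76\right) = - \frac{76}{9} \approx -8.4444$)
$L{\left(l \right)} = -4 - l$
$R = - \frac{20902}{13455} \approx -1.5535$
$R - L{\left(\frac{1}{d + 84} \right)} = - \frac{20902}{13455} - \left(-4 - \frac{1}{- \frac{76}{9} + 84}\right) = - \frac{20902}{13455} - \left(-4 - \frac{1}{\frac{680}{9}}\right) = - \frac{20902}{13455} - \left(-4 - \frac{9}{680}\right) = - \frac{20902}{13455} - - \frac{2729}{680} = - \frac{20902}{13455} + \frac{2729}{680} = \frac{4501067}{1829880}$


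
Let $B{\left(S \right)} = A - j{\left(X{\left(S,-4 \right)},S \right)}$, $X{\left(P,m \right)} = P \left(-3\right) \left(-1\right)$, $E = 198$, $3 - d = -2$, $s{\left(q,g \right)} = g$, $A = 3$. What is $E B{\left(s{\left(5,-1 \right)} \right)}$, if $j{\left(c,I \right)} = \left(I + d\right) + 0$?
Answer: $-198$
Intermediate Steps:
$d = 5$ ($d = 3 - -2 = 3 + 2 = 5$)
$X{\left(P,m \right)} = 3 P$ ($X{\left(P,m \right)} = - 3 P \left(-1\right) = 3 P$)
$j{\left(c,I \right)} = 5 + I$ ($j{\left(c,I \right)} = \left(I + 5\right) + 0 = \left(5 + I\right) + 0 = 5 + I$)
$B{\left(S \right)} = -2 - S$ ($B{\left(S \right)} = 3 - \left(5 + S\right) = -2 - S$)
$E B{\left(s{\left(5,-1 \right)} \right)} = 198 \left(-2 - -1\right) = 198 \left(-2 + 1\right) = 198 \left(-1\right) = -198$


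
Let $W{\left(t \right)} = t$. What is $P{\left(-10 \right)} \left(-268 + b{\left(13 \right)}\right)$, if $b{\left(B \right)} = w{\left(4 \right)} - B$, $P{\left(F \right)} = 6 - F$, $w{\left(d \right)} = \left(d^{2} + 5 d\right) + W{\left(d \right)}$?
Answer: $-3856$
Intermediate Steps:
$w{\left(d \right)} = d^{2} + 6 d$ ($w{\left(d \right)} = \left(d^{2} + 5 d\right) + d = d^{2} + 6 d$)
$b{\left(B \right)} = 40 - B$ ($b{\left(B \right)} = 4 \left(6 + 4\right) - B = 4 \cdot 10 - B = 40 - B$)
$P{\left(-10 \right)} \left(-268 + b{\left(13 \right)}\right) = \left(6 - -10\right) \left(-268 + \left(40 - 13\right)\right) = \left(6 + 10\right) \left(-268 + \left(40 - 13\right)\right) = 16 \left(-268 + 27\right) = 16 \left(-241\right) = -3856$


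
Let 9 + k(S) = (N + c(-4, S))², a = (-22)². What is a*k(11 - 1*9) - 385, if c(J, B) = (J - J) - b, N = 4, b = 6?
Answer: -2805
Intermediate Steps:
a = 484
c(J, B) = -6 (c(J, B) = (J - J) - 1*6 = 0 - 6 = -6)
k(S) = -5 (k(S) = -9 + (4 - 6)² = -9 + (-2)² = -9 + 4 = -5)
a*k(11 - 1*9) - 385 = 484*(-5) - 385 = -2420 - 385 = -2805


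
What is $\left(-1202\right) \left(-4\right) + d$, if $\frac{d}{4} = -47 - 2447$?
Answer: $-5168$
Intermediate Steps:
$d = -9976$ ($d = 4 \left(-47 - 2447\right) = 4 \left(-2494\right) = -9976$)
$\left(-1202\right) \left(-4\right) + d = \left(-1202\right) \left(-4\right) - 9976 = 4808 - 9976 = -5168$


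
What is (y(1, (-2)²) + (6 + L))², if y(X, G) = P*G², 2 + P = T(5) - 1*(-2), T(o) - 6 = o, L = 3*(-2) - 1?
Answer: 30625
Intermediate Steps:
L = -7 (L = -6 - 1 = -7)
T(o) = 6 + o
P = 11 (P = -2 + ((6 + 5) - 1*(-2)) = -2 + (11 + 2) = -2 + 13 = 11)
y(X, G) = 11*G²
(y(1, (-2)²) + (6 + L))² = (11*((-2)²)² + (6 - 7))² = (11*4² - 1)² = (11*16 - 1)² = (176 - 1)² = 175² = 30625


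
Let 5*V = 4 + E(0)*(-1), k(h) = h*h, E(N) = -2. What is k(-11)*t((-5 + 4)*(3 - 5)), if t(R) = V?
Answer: 726/5 ≈ 145.20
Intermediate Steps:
k(h) = h**2
V = 6/5 (V = (4 - 2*(-1))/5 = (4 + 2)/5 = (1/5)*6 = 6/5 ≈ 1.2000)
t(R) = 6/5
k(-11)*t((-5 + 4)*(3 - 5)) = (-11)**2*(6/5) = 121*(6/5) = 726/5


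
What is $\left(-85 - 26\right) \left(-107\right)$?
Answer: $11877$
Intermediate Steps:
$\left(-85 - 26\right) \left(-107\right) = \left(-111\right) \left(-107\right) = 11877$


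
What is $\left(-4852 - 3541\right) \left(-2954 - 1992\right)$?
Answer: $41511778$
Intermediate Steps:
$\left(-4852 - 3541\right) \left(-2954 - 1992\right) = \left(-8393\right) \left(-4946\right) = 41511778$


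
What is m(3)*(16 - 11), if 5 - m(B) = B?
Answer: 10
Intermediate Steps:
m(B) = 5 - B
m(3)*(16 - 11) = (5 - 1*3)*(16 - 11) = (5 - 3)*5 = 2*5 = 10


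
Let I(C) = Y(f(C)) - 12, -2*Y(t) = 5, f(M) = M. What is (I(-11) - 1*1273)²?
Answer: 6630625/4 ≈ 1.6577e+6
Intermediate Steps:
Y(t) = -5/2 (Y(t) = -½*5 = -5/2)
I(C) = -29/2 (I(C) = -5/2 - 12 = -29/2)
(I(-11) - 1*1273)² = (-29/2 - 1*1273)² = (-29/2 - 1273)² = (-2575/2)² = 6630625/4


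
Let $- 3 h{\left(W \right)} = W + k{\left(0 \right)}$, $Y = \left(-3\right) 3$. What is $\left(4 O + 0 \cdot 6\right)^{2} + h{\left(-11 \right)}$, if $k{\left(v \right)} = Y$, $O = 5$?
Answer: $\frac{1220}{3} \approx 406.67$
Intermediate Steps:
$Y = -9$
$k{\left(v \right)} = -9$
$h{\left(W \right)} = 3 - \frac{W}{3}$ ($h{\left(W \right)} = - \frac{W - 9}{3} = - \frac{-9 + W}{3} = 3 - \frac{W}{3}$)
$\left(4 O + 0 \cdot 6\right)^{2} + h{\left(-11 \right)} = \left(4 \cdot 5 + 0 \cdot 6\right)^{2} + \left(3 - - \frac{11}{3}\right) = \left(20 + 0\right)^{2} + \left(3 + \frac{11}{3}\right) = 20^{2} + \frac{20}{3} = 400 + \frac{20}{3} = \frac{1220}{3}$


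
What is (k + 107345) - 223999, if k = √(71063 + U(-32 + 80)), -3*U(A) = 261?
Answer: -116654 + 8*√1109 ≈ -1.1639e+5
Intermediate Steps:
U(A) = -87 (U(A) = -⅓*261 = -87)
k = 8*√1109 (k = √(71063 - 87) = √70976 = 8*√1109 ≈ 266.41)
(k + 107345) - 223999 = (8*√1109 + 107345) - 223999 = (107345 + 8*√1109) - 223999 = -116654 + 8*√1109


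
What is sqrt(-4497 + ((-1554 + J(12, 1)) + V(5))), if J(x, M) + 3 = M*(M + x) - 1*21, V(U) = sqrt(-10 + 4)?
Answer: sqrt(-6062 + I*sqrt(6)) ≈ 0.0157 + 77.859*I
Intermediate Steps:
V(U) = I*sqrt(6) (V(U) = sqrt(-6) = I*sqrt(6))
J(x, M) = -24 + M*(M + x) (J(x, M) = -3 + (M*(M + x) - 1*21) = -3 + (M*(M + x) - 21) = -3 + (-21 + M*(M + x)) = -24 + M*(M + x))
sqrt(-4497 + ((-1554 + J(12, 1)) + V(5))) = sqrt(-4497 + ((-1554 + (-24 + 1**2 + 1*12)) + I*sqrt(6))) = sqrt(-4497 + ((-1554 + (-24 + 1 + 12)) + I*sqrt(6))) = sqrt(-4497 + ((-1554 - 11) + I*sqrt(6))) = sqrt(-4497 + (-1565 + I*sqrt(6))) = sqrt(-6062 + I*sqrt(6))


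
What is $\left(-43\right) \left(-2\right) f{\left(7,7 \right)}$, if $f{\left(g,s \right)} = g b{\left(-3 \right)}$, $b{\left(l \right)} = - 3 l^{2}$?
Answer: $-16254$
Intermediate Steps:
$f{\left(g,s \right)} = - 27 g$ ($f{\left(g,s \right)} = g \left(- 3 \left(-3\right)^{2}\right) = g \left(\left(-3\right) 9\right) = g \left(-27\right) = - 27 g$)
$\left(-43\right) \left(-2\right) f{\left(7,7 \right)} = \left(-43\right) \left(-2\right) \left(\left(-27\right) 7\right) = 86 \left(-189\right) = -16254$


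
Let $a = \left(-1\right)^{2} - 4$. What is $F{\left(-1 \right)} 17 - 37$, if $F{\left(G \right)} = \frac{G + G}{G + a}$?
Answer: $- \frac{57}{2} \approx -28.5$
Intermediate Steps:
$a = -3$ ($a = 1 - 4 = -3$)
$F{\left(G \right)} = \frac{2 G}{-3 + G}$ ($F{\left(G \right)} = \frac{G + G}{G - 3} = \frac{2 G}{-3 + G}$)
$F{\left(-1 \right)} 17 - 37 = 2 \left(-1\right) \frac{1}{-3 - 1} \cdot 17 - 37 = 2 \left(-1\right) \frac{1}{-4} \cdot 17 - 37 = 2 \left(-1\right) \left(- \frac{1}{4}\right) 17 - 37 = \frac{1}{2} \cdot 17 - 37 = \frac{17}{2} - 37 = - \frac{57}{2}$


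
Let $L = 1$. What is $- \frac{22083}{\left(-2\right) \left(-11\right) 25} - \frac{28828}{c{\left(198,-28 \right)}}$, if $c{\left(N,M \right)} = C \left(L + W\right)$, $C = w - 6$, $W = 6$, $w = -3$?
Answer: $\frac{14464171}{34650} \approx 417.44$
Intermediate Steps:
$C = -9$ ($C = -3 - 6 = -9$)
$c{\left(N,M \right)} = -63$ ($c{\left(N,M \right)} = - 9 \left(1 + 6\right) = \left(-9\right) 7 = -63$)
$- \frac{22083}{\left(-2\right) \left(-11\right) 25} - \frac{28828}{c{\left(198,-28 \right)}} = - \frac{22083}{\left(-2\right) \left(-11\right) 25} - \frac{28828}{-63} = - \frac{22083}{22 \cdot 25} - - \frac{28828}{63} = - \frac{22083}{550} + \frac{28828}{63} = \frac{14464171}{34650}$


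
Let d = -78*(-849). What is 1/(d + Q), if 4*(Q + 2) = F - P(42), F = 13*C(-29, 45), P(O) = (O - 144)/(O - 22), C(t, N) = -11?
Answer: 40/2647421 ≈ 1.5109e-5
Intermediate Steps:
P(O) = (-144 + O)/(-22 + O)
F = -143 (F = 13*(-11) = -143)
Q = -1459/40 (Q = -2 + (-143 - (-144 + 42)/(-22 + 42))/4 = -2 + (-143 - (-102)/20)/4 = -2 + (-143 - 1*(-51/10))/4 = -2 + (-143 + 51/10)/4 = -2 + (¼)*(-1379/10) = -2 - 1379/40 = -1459/40 ≈ -36.475)
d = 66222
1/(d + Q) = 1/(66222 - 1459/40) = 1/(2647421/40) = 40/2647421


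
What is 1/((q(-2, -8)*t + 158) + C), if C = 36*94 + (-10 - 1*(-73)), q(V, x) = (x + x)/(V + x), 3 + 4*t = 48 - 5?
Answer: 1/3621 ≈ 0.00027617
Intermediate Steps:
t = 10 (t = -¾ + (48 - 5)/4 = -¾ + (¼)*43 = -¾ + 43/4 = 10)
q(V, x) = 2*x/(V + x) (q(V, x) = (2*x)/(V + x) = 2*x/(V + x))
C = 3447 (C = 3384 + (-10 + 73) = 3384 + 63 = 3447)
1/((q(-2, -8)*t + 158) + C) = 1/(((2*(-8)/(-2 - 8))*10 + 158) + 3447) = 1/(((2*(-8)/(-10))*10 + 158) + 3447) = 1/(((2*(-8)*(-⅒))*10 + 158) + 3447) = 1/(((8/5)*10 + 158) + 3447) = 1/((16 + 158) + 3447) = 1/(174 + 3447) = 1/3621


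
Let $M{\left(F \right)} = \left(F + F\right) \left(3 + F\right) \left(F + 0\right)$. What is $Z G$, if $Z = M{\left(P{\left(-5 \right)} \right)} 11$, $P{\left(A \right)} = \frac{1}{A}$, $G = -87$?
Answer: $- \frac{26796}{125} \approx -214.37$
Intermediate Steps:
$M{\left(F \right)} = 2 F^{2} \left(3 + F\right)$ ($M{\left(F \right)} = 2 F \left(3 + F\right) F = 2 F^{2} \left(3 + F\right)$)
$Z = \frac{308}{125}$ ($Z = 2 \left(\frac{1}{-5}\right)^{2} \left(3 + \frac{1}{-5}\right) 11 = 2 \left(- \frac{1}{5}\right)^{2} \left(3 - \frac{1}{5}\right) 11 = 2 \cdot \frac{1}{25} \cdot \frac{14}{5} \cdot 11 = \frac{28}{125} \cdot 11 = \frac{308}{125} \approx 2.464$)
$Z G = \frac{308}{125} \left(-87\right) = - \frac{26796}{125}$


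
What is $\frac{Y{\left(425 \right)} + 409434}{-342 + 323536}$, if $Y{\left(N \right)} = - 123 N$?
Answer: $\frac{357159}{323194} \approx 1.1051$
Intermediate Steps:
$\frac{Y{\left(425 \right)} + 409434}{-342 + 323536} = \frac{\left(-123\right) 425 + 409434}{-342 + 323536} = \frac{-52275 + 409434}{323194} = 357159 \cdot \frac{1}{323194} = \frac{357159}{323194}$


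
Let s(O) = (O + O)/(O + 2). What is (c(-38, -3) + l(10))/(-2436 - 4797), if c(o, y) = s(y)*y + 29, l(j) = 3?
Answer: -14/7233 ≈ -0.0019356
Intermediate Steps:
s(O) = 2*O/(2 + O) (s(O) = (2*O)/(2 + O) = 2*O/(2 + O))
c(o, y) = 29 + 2*y²/(2 + y) (c(o, y) = (2*y/(2 + y))*y + 29 = 2*y²/(2 + y) + 29 = 29 + 2*y²/(2 + y))
(c(-38, -3) + l(10))/(-2436 - 4797) = ((58 + 2*(-3)² + 29*(-3))/(2 - 3) + 3)/(-2436 - 4797) = ((58 + 2*9 - 87)/(-1) + 3)/(-7233) = (-(58 + 18 - 87) + 3)*(-1/7233) = (-1*(-11) + 3)*(-1/7233) = (11 + 3)*(-1/7233) = 14*(-1/7233) = -14/7233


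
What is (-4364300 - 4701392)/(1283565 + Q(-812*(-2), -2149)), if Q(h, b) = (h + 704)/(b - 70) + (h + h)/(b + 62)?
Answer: -41983700133676/5944245478097 ≈ -7.0629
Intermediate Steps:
Q(h, b) = (704 + h)/(-70 + b) + 2*h/(62 + b) (Q(h, b) = (704 + h)/(-70 + b) + (2*h)/(62 + b) = (704 + h)/(-70 + b) + 2*h/(62 + b))
(-4364300 - 4701392)/(1283565 + Q(-812*(-2), -2149)) = (-4364300 - 4701392)/(1283565 + (-43648 - 704*(-2149) + 78*(-812*(-2)) - 3*(-2149)*(-812*(-2)))/(4340 - 1*(-2149)² + 8*(-2149))) = -9065692/(1283565 + (-43648 + 1512896 + 78*1624 - 3*(-2149)*1624)/(4340 - 1*4618201 - 17192)) = -9065692/(1283565 + (-43648 + 1512896 + 126672 + 10469928)/(4340 - 4618201 - 17192)) = -9065692/(1283565 + 12065848/(-4631053)) = -9065692/(1283565 - 1/4631053*12065848) = -9065692/(1283565 - 12065848/4631053) = -9065692/5944245478097/4631053 = -9065692*4631053/5944245478097 = -41983700133676/5944245478097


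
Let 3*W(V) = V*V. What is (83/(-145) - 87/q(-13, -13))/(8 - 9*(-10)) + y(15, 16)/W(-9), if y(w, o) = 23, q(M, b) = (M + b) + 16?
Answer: 717299/767340 ≈ 0.93479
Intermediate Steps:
q(M, b) = 16 + M + b
W(V) = V**2/3 (W(V) = (V*V)/3 = V**2/3)
(83/(-145) - 87/q(-13, -13))/(8 - 9*(-10)) + y(15, 16)/W(-9) = (83/(-145) - 87/(16 - 13 - 13))/(8 - 9*(-10)) + 23/(((1/3)*(-9)**2)) = (83*(-1/145) - 87/(-10))/(8 + 90) + 23/(((1/3)*81)) = (-83/145 - 87*(-1/10))/98 + 23/27 = (-83/145 + 87/10)*(1/98) + 23*(1/27) = (2357/290)*(1/98) + 23/27 = 2357/28420 + 23/27 = 717299/767340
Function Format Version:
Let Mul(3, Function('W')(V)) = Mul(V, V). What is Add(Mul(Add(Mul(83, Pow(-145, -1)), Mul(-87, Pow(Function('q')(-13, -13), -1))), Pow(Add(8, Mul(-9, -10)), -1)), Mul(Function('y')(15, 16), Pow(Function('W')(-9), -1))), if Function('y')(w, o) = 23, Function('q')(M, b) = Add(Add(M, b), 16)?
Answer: Rational(717299, 767340) ≈ 0.93479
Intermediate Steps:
Function('q')(M, b) = Add(16, M, b)
Function('W')(V) = Mul(Rational(1, 3), Pow(V, 2)) (Function('W')(V) = Mul(Rational(1, 3), Mul(V, V)) = Mul(Rational(1, 3), Pow(V, 2)))
Add(Mul(Add(Mul(83, Pow(-145, -1)), Mul(-87, Pow(Function('q')(-13, -13), -1))), Pow(Add(8, Mul(-9, -10)), -1)), Mul(Function('y')(15, 16), Pow(Function('W')(-9), -1))) = Add(Mul(Add(Mul(83, Pow(-145, -1)), Mul(-87, Pow(Add(16, -13, -13), -1))), Pow(Add(8, Mul(-9, -10)), -1)), Mul(23, Pow(Mul(Rational(1, 3), Pow(-9, 2)), -1))) = Add(Mul(Add(Mul(83, Rational(-1, 145)), Mul(-87, Pow(-10, -1))), Pow(Add(8, 90), -1)), Mul(23, Pow(Mul(Rational(1, 3), 81), -1))) = Add(Mul(Add(Rational(-83, 145), Mul(-87, Rational(-1, 10))), Pow(98, -1)), Mul(23, Pow(27, -1))) = Add(Mul(Add(Rational(-83, 145), Rational(87, 10)), Rational(1, 98)), Mul(23, Rational(1, 27))) = Add(Mul(Rational(2357, 290), Rational(1, 98)), Rational(23, 27)) = Add(Rational(2357, 28420), Rational(23, 27)) = Rational(717299, 767340)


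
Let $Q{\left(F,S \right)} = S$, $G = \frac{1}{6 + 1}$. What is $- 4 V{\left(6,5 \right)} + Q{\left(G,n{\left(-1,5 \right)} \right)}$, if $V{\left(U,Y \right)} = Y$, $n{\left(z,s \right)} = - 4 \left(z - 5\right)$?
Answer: $4$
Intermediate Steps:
$n{\left(z,s \right)} = 20 - 4 z$ ($n{\left(z,s \right)} = - 4 \left(-5 + z\right) = 20 - 4 z$)
$G = \frac{1}{7} \approx 0.14286$
$- 4 V{\left(6,5 \right)} + Q{\left(G,n{\left(-1,5 \right)} \right)} = \left(-4\right) 5 + \left(20 - -4\right) = -20 + \left(20 + 4\right) = -20 + 24 = 4$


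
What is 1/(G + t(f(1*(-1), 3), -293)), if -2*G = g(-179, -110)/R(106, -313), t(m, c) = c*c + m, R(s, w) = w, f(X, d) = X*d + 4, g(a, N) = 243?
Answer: 626/53742343 ≈ 1.1648e-5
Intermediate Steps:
f(X, d) = 4 + X*d
t(m, c) = m + c² (t(m, c) = c² + m = m + c²)
G = 243/626 (G = -243/(2*(-313)) = -243*(-1)/(2*313) = -½*(-243/313) = 243/626 ≈ 0.38818)
1/(G + t(f(1*(-1), 3), -293)) = 1/(243/626 + ((4 + (1*(-1))*3) + (-293)²)) = 1/(243/626 + ((4 - 1*3) + 85849)) = 1/(243/626 + ((4 - 3) + 85849)) = 1/(243/626 + (1 + 85849)) = 1/(243/626 + 85850) = 1/(53742343/626) = 626/53742343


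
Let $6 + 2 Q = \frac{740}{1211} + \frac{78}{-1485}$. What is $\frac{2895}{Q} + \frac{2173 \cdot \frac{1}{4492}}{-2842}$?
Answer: $- \frac{2769311529560143}{2602607176624} \approx -1064.1$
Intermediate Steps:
$Q = - \frac{1630928}{599445}$ ($Q = -3 + \frac{\frac{740}{1211} + \frac{78}{-1485}}{2} = -3 + \frac{740 \cdot \frac{1}{1211} + 78 \left(- \frac{1}{1485}\right)}{2} = -3 + \frac{\frac{740}{1211} - \frac{26}{495}}{2} = -3 + \frac{1}{2} \cdot \frac{334814}{599445} = -3 + \frac{167407}{599445} = - \frac{1630928}{599445} \approx -2.7207$)
$\frac{2895}{Q} + \frac{2173 \cdot \frac{1}{4492}}{-2842} = \frac{2895}{- \frac{1630928}{599445}} + \frac{2173 \cdot \frac{1}{4492}}{-2842} = 2895 \left(- \frac{599445}{1630928}\right) + 2173 \cdot \frac{1}{4492} \left(- \frac{1}{2842}\right) = - \frac{1735393275}{1630928} + \frac{2173}{4492} \left(- \frac{1}{2842}\right) = - \frac{1735393275}{1630928} - \frac{2173}{12766264} = - \frac{2769311529560143}{2602607176624}$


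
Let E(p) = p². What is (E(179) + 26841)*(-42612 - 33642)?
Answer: -4489988028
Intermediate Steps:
(E(179) + 26841)*(-42612 - 33642) = (179² + 26841)*(-42612 - 33642) = (32041 + 26841)*(-76254) = 58882*(-76254) = -4489988028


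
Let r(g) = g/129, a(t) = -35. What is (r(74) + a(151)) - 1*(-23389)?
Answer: 3012740/129 ≈ 23355.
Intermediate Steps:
r(g) = g/129 (r(g) = g*(1/129) = g/129)
(r(74) + a(151)) - 1*(-23389) = ((1/129)*74 - 35) - 1*(-23389) = (74/129 - 35) + 23389 = -4441/129 + 23389 = 3012740/129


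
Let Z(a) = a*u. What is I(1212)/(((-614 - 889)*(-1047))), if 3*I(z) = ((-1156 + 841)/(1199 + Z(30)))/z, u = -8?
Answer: -5/87097882068 ≈ -5.7407e-11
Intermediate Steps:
Z(a) = -8*a (Z(a) = a*(-8) = -8*a)
I(z) = -15/(137*z) (I(z) = (((-1156 + 841)/(1199 - 8*30))/z)/3 = ((-315/(1199 - 240))/z)/3 = ((-315/959)/z)/3 = ((-315*1/959)/z)/3 = (-45/(137*z))/3 = -15/(137*z))
I(1212)/(((-614 - 889)*(-1047))) = (-15/137/1212)/(((-614 - 889)*(-1047))) = (-15/137*1/1212)/((-1503*(-1047))) = -5/55348/1573641 = -5/55348*1/1573641 = -5/87097882068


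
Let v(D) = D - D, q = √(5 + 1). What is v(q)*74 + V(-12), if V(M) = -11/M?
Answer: 11/12 ≈ 0.91667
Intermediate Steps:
q = √6 ≈ 2.4495
v(D) = 0
v(q)*74 + V(-12) = 0*74 - 11/(-12) = 0 - 11*(-1/12) = 0 + 11/12 = 11/12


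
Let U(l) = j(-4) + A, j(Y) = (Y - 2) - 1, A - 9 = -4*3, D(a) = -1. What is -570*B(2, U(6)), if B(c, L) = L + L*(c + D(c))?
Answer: 11400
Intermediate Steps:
A = -3 (A = 9 - 4*3 = 9 - 12 = -3)
j(Y) = -3 + Y (j(Y) = (-2 + Y) - 1 = -3 + Y)
U(l) = -10 (U(l) = (-3 - 4) - 3 = -7 - 3 = -10)
B(c, L) = L + L*(-1 + c) (B(c, L) = L + L*(c - 1) = L + L*(-1 + c))
-570*B(2, U(6)) = -(-5700)*2 = -570*(-20) = 11400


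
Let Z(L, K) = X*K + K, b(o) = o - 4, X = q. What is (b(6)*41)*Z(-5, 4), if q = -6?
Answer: -1640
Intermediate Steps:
X = -6
b(o) = -4 + o
Z(L, K) = -5*K (Z(L, K) = -6*K + K = -5*K)
(b(6)*41)*Z(-5, 4) = ((-4 + 6)*41)*(-5*4) = (2*41)*(-20) = 82*(-20) = -1640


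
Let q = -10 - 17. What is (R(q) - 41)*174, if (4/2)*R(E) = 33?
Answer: -4263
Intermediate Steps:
q = -27
R(E) = 33/2 (R(E) = (½)*33 = 33/2)
(R(q) - 41)*174 = (33/2 - 41)*174 = -49/2*174 = -4263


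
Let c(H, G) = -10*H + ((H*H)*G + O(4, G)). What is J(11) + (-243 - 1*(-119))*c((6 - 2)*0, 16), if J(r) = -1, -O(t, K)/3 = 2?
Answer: 743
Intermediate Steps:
O(t, K) = -6 (O(t, K) = -3*2 = -6)
c(H, G) = -6 - 10*H + G*H² (c(H, G) = -10*H + ((H*H)*G - 6) = -10*H + (H²*G - 6) = -10*H + (G*H² - 6) = -10*H + (-6 + G*H²) = -6 - 10*H + G*H²)
J(11) + (-243 - 1*(-119))*c((6 - 2)*0, 16) = -1 + (-243 - 1*(-119))*(-6 - 10*(6 - 2)*0 + 16*((6 - 2)*0)²) = -1 + (-243 + 119)*(-6 - 40*0 + 16*(4*0)²) = -1 - 124*(-6 - 10*0 + 16*0²) = -1 - 124*(-6 + 0 + 16*0) = -1 - 124*(-6 + 0 + 0) = -1 - 124*(-6) = -1 + 744 = 743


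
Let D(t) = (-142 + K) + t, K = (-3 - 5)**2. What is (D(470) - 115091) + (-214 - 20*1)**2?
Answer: -59943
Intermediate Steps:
K = 64 (K = (-8)**2 = 64)
D(t) = -78 + t (D(t) = (-142 + 64) + t = -78 + t)
(D(470) - 115091) + (-214 - 20*1)**2 = ((-78 + 470) - 115091) + (-214 - 20*1)**2 = (392 - 115091) + (-214 - 20)**2 = -114699 + (-234)**2 = -114699 + 54756 = -59943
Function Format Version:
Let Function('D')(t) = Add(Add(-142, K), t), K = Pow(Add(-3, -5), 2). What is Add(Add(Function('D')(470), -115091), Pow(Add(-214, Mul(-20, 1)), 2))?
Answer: -59943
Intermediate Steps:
K = 64 (K = Pow(-8, 2) = 64)
Function('D')(t) = Add(-78, t) (Function('D')(t) = Add(Add(-142, 64), t) = Add(-78, t))
Add(Add(Function('D')(470), -115091), Pow(Add(-214, Mul(-20, 1)), 2)) = Add(Add(Add(-78, 470), -115091), Pow(Add(-214, Mul(-20, 1)), 2)) = Add(Add(392, -115091), Pow(Add(-214, -20), 2)) = Add(-114699, Pow(-234, 2)) = Add(-114699, 54756) = -59943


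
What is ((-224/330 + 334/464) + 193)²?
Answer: 54606350731321/1465358400 ≈ 37265.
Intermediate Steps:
((-224/330 + 334/464) + 193)² = ((-224*1/330 + 334*(1/464)) + 193)² = ((-112/165 + 167/232) + 193)² = (1571/38280 + 193)² = (7389611/38280)² = 54606350731321/1465358400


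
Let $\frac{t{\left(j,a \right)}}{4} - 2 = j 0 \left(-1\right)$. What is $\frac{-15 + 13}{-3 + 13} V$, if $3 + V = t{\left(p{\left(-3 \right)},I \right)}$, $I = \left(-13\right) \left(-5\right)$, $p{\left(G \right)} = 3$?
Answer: $-1$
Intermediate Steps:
$I = 65$
$t{\left(j,a \right)} = 8$ ($t{\left(j,a \right)} = 8 + 4 j 0 \left(-1\right) = 8 + 4 \cdot 0 \left(-1\right) = 8 + 4 \cdot 0 = 8 + 0 = 8$)
$V = 5$ ($V = -3 + 8 = 5$)
$\frac{-15 + 13}{-3 + 13} V = \frac{-15 + 13}{-3 + 13} \cdot 5 = - \frac{2}{10} \cdot 5 = \left(-2\right) \frac{1}{10} \cdot 5 = \left(- \frac{1}{5}\right) 5 = -1$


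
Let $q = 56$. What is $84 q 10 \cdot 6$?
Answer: $282240$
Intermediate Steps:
$84 q 10 \cdot 6 = 84 \cdot 56 \cdot 10 \cdot 6 = 4704 \cdot 60 = 282240$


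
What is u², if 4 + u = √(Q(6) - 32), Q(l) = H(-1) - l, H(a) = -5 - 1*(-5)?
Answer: (4 - I*√38)² ≈ -22.0 - 49.315*I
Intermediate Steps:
H(a) = 0 (H(a) = -5 + 5 = 0)
Q(l) = -l (Q(l) = 0 - l = -l)
u = -4 + I*√38 (u = -4 + √(-1*6 - 32) = -4 + √(-6 - 32) = -4 + √(-38) = -4 + I*√38 ≈ -4.0 + 6.1644*I)
u² = (-4 + I*√38)²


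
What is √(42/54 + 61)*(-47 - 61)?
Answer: -72*√139 ≈ -848.87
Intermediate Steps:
√(42/54 + 61)*(-47 - 61) = √(42*(1/54) + 61)*(-108) = √(7/9 + 61)*(-108) = √(556/9)*(-108) = (2*√139/3)*(-108) = -72*√139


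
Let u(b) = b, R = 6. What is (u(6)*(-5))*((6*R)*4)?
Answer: -4320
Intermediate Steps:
(u(6)*(-5))*((6*R)*4) = (6*(-5))*((6*6)*4) = -1080*4 = -30*144 = -4320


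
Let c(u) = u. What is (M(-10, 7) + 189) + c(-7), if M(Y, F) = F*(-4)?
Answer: 154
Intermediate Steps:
M(Y, F) = -4*F
(M(-10, 7) + 189) + c(-7) = (-4*7 + 189) - 7 = (-28 + 189) - 7 = 161 - 7 = 154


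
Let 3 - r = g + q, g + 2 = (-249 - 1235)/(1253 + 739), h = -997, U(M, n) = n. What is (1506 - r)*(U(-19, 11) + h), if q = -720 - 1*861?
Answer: 19824023/249 ≈ 79615.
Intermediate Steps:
q = -1581 (q = -720 - 861 = -1581)
g = -1367/498 (g = -2 + (-249 - 1235)/(1253 + 739) = -2 - 1484/1992 = -2 - 1484*1/1992 = -2 - 371/498 = -1367/498 ≈ -2.7450)
r = 790199/498 (r = 3 - (-1367/498 - 1581) = 3 - 1*(-788705/498) = 3 + 788705/498 = 790199/498 ≈ 1586.7)
(1506 - r)*(U(-19, 11) + h) = (1506 - 1*790199/498)*(11 - 997) = (1506 - 790199/498)*(-986) = -40211/498*(-986) = 19824023/249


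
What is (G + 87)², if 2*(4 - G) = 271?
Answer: 7921/4 ≈ 1980.3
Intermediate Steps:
G = -263/2 (G = 4 - ½*271 = 4 - 271/2 = -263/2 ≈ -131.50)
(G + 87)² = (-263/2 + 87)² = (-89/2)² = 7921/4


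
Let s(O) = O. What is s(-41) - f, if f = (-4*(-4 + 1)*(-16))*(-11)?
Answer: -2153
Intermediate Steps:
f = 2112 (f = (-4*(-3)*(-16))*(-11) = (12*(-16))*(-11) = -192*(-11) = 2112)
s(-41) - f = -41 - 1*2112 = -41 - 2112 = -2153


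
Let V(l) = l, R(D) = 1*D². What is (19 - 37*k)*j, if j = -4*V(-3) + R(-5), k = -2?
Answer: 3441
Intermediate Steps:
R(D) = D²
j = 37 (j = -4*(-3) + (-5)² = 12 + 25 = 37)
(19 - 37*k)*j = (19 - 37*(-2))*37 = (19 + 74)*37 = 93*37 = 3441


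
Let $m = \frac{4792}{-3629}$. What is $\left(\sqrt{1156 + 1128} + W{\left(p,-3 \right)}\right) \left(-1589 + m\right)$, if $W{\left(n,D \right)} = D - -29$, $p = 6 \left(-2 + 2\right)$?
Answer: $- \frac{150053098}{3629} - \frac{11542546 \sqrt{571}}{3629} \approx -1.1735 \cdot 10^{5}$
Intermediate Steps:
$m = - \frac{4792}{3629}$ ($m = 4792 \left(- \frac{1}{3629}\right) = - \frac{4792}{3629} \approx -1.3205$)
$p = 0$ ($p = 6 \cdot 0 = 0$)
$W{\left(n,D \right)} = 29 + D$ ($W{\left(n,D \right)} = D + 29 = 29 + D$)
$\left(\sqrt{1156 + 1128} + W{\left(p,-3 \right)}\right) \left(-1589 + m\right) = \left(\sqrt{1156 + 1128} + \left(29 - 3\right)\right) \left(-1589 - \frac{4792}{3629}\right) = \left(\sqrt{2284} + 26\right) \left(- \frac{5771273}{3629}\right) = \left(2 \sqrt{571} + 26\right) \left(- \frac{5771273}{3629}\right) = \left(26 + 2 \sqrt{571}\right) \left(- \frac{5771273}{3629}\right) = - \frac{150053098}{3629} - \frac{11542546 \sqrt{571}}{3629}$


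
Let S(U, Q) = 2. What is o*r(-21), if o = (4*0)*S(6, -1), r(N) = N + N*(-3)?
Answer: 0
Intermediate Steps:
r(N) = -2*N (r(N) = N - 3*N = -2*N)
o = 0 (o = (4*0)*2 = 0*2 = 0)
o*r(-21) = 0*(-2*(-21)) = 0*42 = 0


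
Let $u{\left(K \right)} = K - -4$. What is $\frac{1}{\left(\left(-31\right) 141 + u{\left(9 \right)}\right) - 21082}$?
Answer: $- \frac{1}{25440} \approx -3.9308 \cdot 10^{-5}$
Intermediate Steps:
$u{\left(K \right)} = 4 + K$ ($u{\left(K \right)} = K + 4 = 4 + K$)
$\frac{1}{\left(\left(-31\right) 141 + u{\left(9 \right)}\right) - 21082} = \frac{1}{\left(\left(-31\right) 141 + \left(4 + 9\right)\right) - 21082} = \frac{1}{\left(-4371 + 13\right) - 21082} = \frac{1}{-4358 - 21082} = \frac{1}{-25440} = - \frac{1}{25440}$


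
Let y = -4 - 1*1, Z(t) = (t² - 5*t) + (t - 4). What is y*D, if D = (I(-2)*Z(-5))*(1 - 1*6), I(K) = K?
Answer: -2050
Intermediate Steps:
Z(t) = -4 + t² - 4*t (Z(t) = (t² - 5*t) + (-4 + t) = -4 + t² - 4*t)
y = -5 (y = -4 - 1 = -5)
D = 410 (D = (-2*(-4 + (-5)² - 4*(-5)))*(1 - 1*6) = (-2*(-4 + 25 + 20))*(1 - 6) = -2*41*(-5) = -82*(-5) = 410)
y*D = -5*410 = -2050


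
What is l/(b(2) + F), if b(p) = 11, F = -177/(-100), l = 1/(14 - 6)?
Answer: 25/2554 ≈ 0.0097886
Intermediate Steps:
l = ⅛ (l = 1/8 = ⅛ ≈ 0.12500)
F = 177/100 (F = -177*(-1/100) = 177/100 ≈ 1.7700)
l/(b(2) + F) = (⅛)/(11 + 177/100) = (⅛)/(1277/100) = (100/1277)*(⅛) = 25/2554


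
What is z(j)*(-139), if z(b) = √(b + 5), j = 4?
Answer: -417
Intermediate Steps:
z(b) = √(5 + b)
z(j)*(-139) = √(5 + 4)*(-139) = √9*(-139) = 3*(-139) = -417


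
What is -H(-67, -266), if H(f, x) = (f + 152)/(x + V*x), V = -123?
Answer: -85/32452 ≈ -0.0026193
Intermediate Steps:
H(f, x) = -(152 + f)/(122*x) (H(f, x) = (f + 152)/(x - 123*x) = (152 + f)/((-122*x)) = (152 + f)*(-1/(122*x)) = -(152 + f)/(122*x))
-H(-67, -266) = -(-152 - 1*(-67))/(122*(-266)) = -(-1)*(-152 + 67)/(122*266) = -(-1)*(-85)/(122*266) = -1*85/32452 = -85/32452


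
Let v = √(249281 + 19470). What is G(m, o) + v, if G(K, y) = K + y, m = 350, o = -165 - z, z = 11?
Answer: 174 + √268751 ≈ 692.41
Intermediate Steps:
o = -176 (o = -165 - 1*11 = -165 - 11 = -176)
v = √268751 ≈ 518.41
G(m, o) + v = (350 - 176) + √268751 = 174 + √268751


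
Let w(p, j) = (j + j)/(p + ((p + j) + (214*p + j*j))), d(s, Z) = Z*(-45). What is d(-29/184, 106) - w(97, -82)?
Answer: -65811608/13797 ≈ -4770.0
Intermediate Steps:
d(s, Z) = -45*Z
w(p, j) = 2*j/(j + j² + 216*p) (w(p, j) = (2*j)/(p + ((j + p) + (214*p + j²))) = (2*j)/(p + ((j + p) + (j² + 214*p))) = (2*j)/(p + (j + j² + 215*p)) = (2*j)/(j + j² + 216*p) = 2*j/(j + j² + 216*p))
d(-29/184, 106) - w(97, -82) = -45*106 - 2*(-82)/(-82 + (-82)² + 216*97) = -4770 - 2*(-82)/(-82 + 6724 + 20952) = -4770 - 2*(-82)/27594 = -4770 - 1*(-82/13797) = -4770 + 82/13797 = -65811608/13797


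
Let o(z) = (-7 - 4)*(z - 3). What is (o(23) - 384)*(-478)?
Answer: 288712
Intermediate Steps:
o(z) = 33 - 11*z (o(z) = -11*(-3 + z) = 33 - 11*z)
(o(23) - 384)*(-478) = ((33 - 11*23) - 384)*(-478) = ((33 - 253) - 384)*(-478) = (-220 - 384)*(-478) = -604*(-478) = 288712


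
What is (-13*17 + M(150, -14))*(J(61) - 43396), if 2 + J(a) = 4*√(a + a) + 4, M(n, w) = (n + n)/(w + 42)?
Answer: 63875968/7 - 5888*√122/7 ≈ 9.1158e+6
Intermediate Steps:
M(n, w) = 2*n/(42 + w) (M(n, w) = (2*n)/(42 + w) = 2*n/(42 + w))
J(a) = 2 + 4*√2*√a (J(a) = -2 + (4*√(a + a) + 4) = -2 + (4*√(2*a) + 4) = -2 + (4*(√2*√a) + 4) = -2 + (4*√2*√a + 4) = -2 + (4 + 4*√2*√a) = 2 + 4*√2*√a)
(-13*17 + M(150, -14))*(J(61) - 43396) = (-13*17 + 2*150/(42 - 14))*((2 + 4*√2*√61) - 43396) = (-221 + 2*150/28)*((2 + 4*√122) - 43396) = (-221 + 2*150*(1/28))*(-43394 + 4*√122) = (-221 + 75/7)*(-43394 + 4*√122) = -1472*(-43394 + 4*√122)/7 = 63875968/7 - 5888*√122/7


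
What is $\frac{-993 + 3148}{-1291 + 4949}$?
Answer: $\frac{2155}{3658} \approx 0.58912$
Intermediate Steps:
$\frac{-993 + 3148}{-1291 + 4949} = \frac{2155}{3658}$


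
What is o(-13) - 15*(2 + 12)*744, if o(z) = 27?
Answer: -156213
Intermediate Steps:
o(-13) - 15*(2 + 12)*744 = 27 - 15*(2 + 12)*744 = 27 - 15*14*744 = 27 - 210*744 = 27 - 156240 = -156213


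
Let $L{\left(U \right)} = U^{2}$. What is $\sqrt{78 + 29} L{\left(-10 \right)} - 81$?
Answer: $-81 + 100 \sqrt{107} \approx 953.41$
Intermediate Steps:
$\sqrt{78 + 29} L{\left(-10 \right)} - 81 = \sqrt{78 + 29} \left(-10\right)^{2} - 81 = \sqrt{107} \cdot 100 - 81 = 100 \sqrt{107} - 81 = -81 + 100 \sqrt{107}$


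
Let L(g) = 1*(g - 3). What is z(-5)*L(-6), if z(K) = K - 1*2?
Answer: 63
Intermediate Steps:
z(K) = -2 + K (z(K) = K - 2 = -2 + K)
L(g) = -3 + g (L(g) = 1*(-3 + g) = -3 + g)
z(-5)*L(-6) = (-2 - 5)*(-3 - 6) = -7*(-9) = 63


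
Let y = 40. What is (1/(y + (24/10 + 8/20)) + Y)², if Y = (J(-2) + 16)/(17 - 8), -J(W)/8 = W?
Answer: 47513449/3709476 ≈ 12.809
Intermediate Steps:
J(W) = -8*W
Y = 32/9 (Y = (-8*(-2) + 16)/(17 - 8) = (16 + 16)/9 = 32*(⅑) = 32/9 ≈ 3.5556)
(1/(y + (24/10 + 8/20)) + Y)² = (1/(40 + (24/10 + 8/20)) + 32/9)² = (1/(40 + (24*(⅒) + 8*(1/20))) + 32/9)² = (1/(40 + (12/5 + ⅖)) + 32/9)² = (1/(40 + 14/5) + 32/9)² = (1/(214/5) + 32/9)² = (5/214 + 32/9)² = (6893/1926)² = 47513449/3709476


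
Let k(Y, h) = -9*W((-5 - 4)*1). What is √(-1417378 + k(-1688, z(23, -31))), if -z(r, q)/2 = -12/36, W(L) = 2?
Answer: 2*I*√354349 ≈ 1190.5*I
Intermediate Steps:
z(r, q) = ⅔ (z(r, q) = -(-24)/36 = -2*(-⅓) = ⅔)
k(Y, h) = -18 (k(Y, h) = -9*2 = -18)
√(-1417378 + k(-1688, z(23, -31))) = √(-1417378 - 18) = √(-1417396) = 2*I*√354349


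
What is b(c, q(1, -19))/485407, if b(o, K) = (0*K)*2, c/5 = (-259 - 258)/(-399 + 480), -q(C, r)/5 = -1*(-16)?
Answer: 0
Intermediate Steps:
q(C, r) = -80 (q(C, r) = -(-5)*(-16) = -5*16 = -80)
c = -2585/81 (c = 5*((-259 - 258)/(-399 + 480)) = 5*(-517/81) = -2585/81 ≈ -31.914)
b(o, K) = 0 (b(o, K) = 0*2 = 0)
b(c, q(1, -19))/485407 = 0/485407 = 0*(1/485407) = 0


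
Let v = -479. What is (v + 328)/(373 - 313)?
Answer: -151/60 ≈ -2.5167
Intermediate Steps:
(v + 328)/(373 - 313) = (-479 + 328)/(373 - 313) = -151/60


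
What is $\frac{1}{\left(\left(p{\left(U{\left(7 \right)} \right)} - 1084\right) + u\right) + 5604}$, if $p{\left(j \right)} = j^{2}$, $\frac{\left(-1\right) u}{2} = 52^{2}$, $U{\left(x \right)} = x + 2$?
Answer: $- \frac{1}{807} \approx -0.0012392$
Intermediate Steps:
$U{\left(x \right)} = 2 + x$
$u = -5408$ ($u = - 2 \cdot 52^{2} = \left(-2\right) 2704 = -5408$)
$\frac{1}{\left(\left(p{\left(U{\left(7 \right)} \right)} - 1084\right) + u\right) + 5604} = \frac{1}{\left(\left(\left(2 + 7\right)^{2} - 1084\right) - 5408\right) + 5604} = \frac{1}{\left(\left(9^{2} - 1084\right) - 5408\right) + 5604} = \frac{1}{\left(\left(81 - 1084\right) - 5408\right) + 5604} = \frac{1}{\left(-1003 - 5408\right) + 5604} = \frac{1}{-6411 + 5604} = \frac{1}{-807} = - \frac{1}{807}$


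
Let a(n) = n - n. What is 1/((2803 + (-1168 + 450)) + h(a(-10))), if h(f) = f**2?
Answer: 1/2085 ≈ 0.00047962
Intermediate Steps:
a(n) = 0
1/((2803 + (-1168 + 450)) + h(a(-10))) = 1/((2803 + (-1168 + 450)) + 0**2) = 1/((2803 - 718) + 0) = 1/(2085 + 0) = 1/2085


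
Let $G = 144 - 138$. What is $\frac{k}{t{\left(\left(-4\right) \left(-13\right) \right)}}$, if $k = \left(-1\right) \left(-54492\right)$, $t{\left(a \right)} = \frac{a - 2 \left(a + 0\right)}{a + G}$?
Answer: $- \frac{790134}{13} \approx -60780.0$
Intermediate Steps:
$G = 6$
$t{\left(a \right)} = - \frac{a}{6 + a}$ ($t{\left(a \right)} = \frac{a - 2 \left(a + 0\right)}{a + 6} = \frac{a - 2 a}{6 + a} = \frac{\left(-1\right) a}{6 + a} = - \frac{a}{6 + a}$)
$k = 54492$
$\frac{k}{t{\left(\left(-4\right) \left(-13\right) \right)}} = \frac{54492}{\left(-1\right) \left(\left(-4\right) \left(-13\right)\right) \frac{1}{6 - -52}} = \frac{54492}{\left(-1\right) 52 \frac{1}{6 + 52}} = \frac{54492}{\left(-1\right) 52 \cdot \frac{1}{58}} = \frac{54492}{- \frac{26}{29}} = 54492 \left(- \frac{29}{26}\right) = - \frac{790134}{13}$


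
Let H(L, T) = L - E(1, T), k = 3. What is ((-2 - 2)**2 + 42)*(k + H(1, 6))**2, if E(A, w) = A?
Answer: 522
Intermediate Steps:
H(L, T) = -1 + L (H(L, T) = L - 1*1 = L - 1 = -1 + L)
((-2 - 2)**2 + 42)*(k + H(1, 6))**2 = ((-2 - 2)**2 + 42)*(3 + (-1 + 1))**2 = ((-4)**2 + 42)*(3 + 0)**2 = (16 + 42)*3**2 = 58*9 = 522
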